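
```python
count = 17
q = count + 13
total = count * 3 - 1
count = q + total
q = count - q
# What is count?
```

Trace (tracking count):
count = 17  # -> count = 17
q = count + 13  # -> q = 30
total = count * 3 - 1  # -> total = 50
count = q + total  # -> count = 80
q = count - q  # -> q = 50

Answer: 80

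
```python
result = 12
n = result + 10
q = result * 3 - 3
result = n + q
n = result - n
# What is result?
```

Trace (tracking result):
result = 12  # -> result = 12
n = result + 10  # -> n = 22
q = result * 3 - 3  # -> q = 33
result = n + q  # -> result = 55
n = result - n  # -> n = 33

Answer: 55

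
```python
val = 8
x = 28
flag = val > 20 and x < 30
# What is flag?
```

Trace (tracking flag):
val = 8  # -> val = 8
x = 28  # -> x = 28
flag = val > 20 and x < 30  # -> flag = False

Answer: False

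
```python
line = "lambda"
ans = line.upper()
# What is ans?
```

Answer: 'LAMBDA'

Derivation:
Trace (tracking ans):
line = 'lambda'  # -> line = 'lambda'
ans = line.upper()  # -> ans = 'LAMBDA'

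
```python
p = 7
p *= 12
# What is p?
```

Trace (tracking p):
p = 7  # -> p = 7
p *= 12  # -> p = 84

Answer: 84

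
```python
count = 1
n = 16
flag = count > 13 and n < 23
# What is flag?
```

Answer: False

Derivation:
Trace (tracking flag):
count = 1  # -> count = 1
n = 16  # -> n = 16
flag = count > 13 and n < 23  # -> flag = False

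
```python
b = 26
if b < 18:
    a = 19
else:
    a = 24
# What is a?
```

Trace (tracking a):
b = 26  # -> b = 26
if b < 18:  # condition is False
else:
    a = 24  # -> a = 24

Answer: 24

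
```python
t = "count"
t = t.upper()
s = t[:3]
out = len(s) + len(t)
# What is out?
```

Trace (tracking out):
t = 'count'  # -> t = 'count'
t = t.upper()  # -> t = 'COUNT'
s = t[:3]  # -> s = 'COU'
out = len(s) + len(t)  # -> out = 8

Answer: 8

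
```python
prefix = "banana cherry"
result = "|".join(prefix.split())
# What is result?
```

Answer: 'banana|cherry'

Derivation:
Trace (tracking result):
prefix = 'banana cherry'  # -> prefix = 'banana cherry'
result = '|'.join(prefix.split())  # -> result = 'banana|cherry'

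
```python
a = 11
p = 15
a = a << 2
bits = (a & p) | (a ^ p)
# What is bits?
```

Trace (tracking bits):
a = 11  # -> a = 11
p = 15  # -> p = 15
a = a << 2  # -> a = 44
bits = a & p | a ^ p  # -> bits = 47

Answer: 47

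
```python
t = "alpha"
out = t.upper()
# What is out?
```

Answer: 'ALPHA'

Derivation:
Trace (tracking out):
t = 'alpha'  # -> t = 'alpha'
out = t.upper()  # -> out = 'ALPHA'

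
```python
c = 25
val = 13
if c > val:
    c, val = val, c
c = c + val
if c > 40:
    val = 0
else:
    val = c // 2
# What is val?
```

Answer: 19

Derivation:
Trace (tracking val):
c = 25  # -> c = 25
val = 13  # -> val = 13
if c > val:  # condition is True
    c, val = (val, c)  # -> c = 13, val = 25
c = c + val  # -> c = 38
if c > 40:  # condition is False
else:
    val = c // 2  # -> val = 19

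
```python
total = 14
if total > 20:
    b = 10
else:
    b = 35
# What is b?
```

Trace (tracking b):
total = 14  # -> total = 14
if total > 20:  # condition is False
else:
    b = 35  # -> b = 35

Answer: 35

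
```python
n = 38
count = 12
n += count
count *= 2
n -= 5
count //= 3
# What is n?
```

Answer: 45

Derivation:
Trace (tracking n):
n = 38  # -> n = 38
count = 12  # -> count = 12
n += count  # -> n = 50
count *= 2  # -> count = 24
n -= 5  # -> n = 45
count //= 3  # -> count = 8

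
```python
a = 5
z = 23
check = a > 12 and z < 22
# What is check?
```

Trace (tracking check):
a = 5  # -> a = 5
z = 23  # -> z = 23
check = a > 12 and z < 22  # -> check = False

Answer: False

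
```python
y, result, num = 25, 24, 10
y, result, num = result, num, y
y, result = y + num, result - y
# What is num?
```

Trace (tracking num):
y, result, num = (25, 24, 10)  # -> y = 25, result = 24, num = 10
y, result, num = (result, num, y)  # -> y = 24, result = 10, num = 25
y, result = (y + num, result - y)  # -> y = 49, result = -14

Answer: 25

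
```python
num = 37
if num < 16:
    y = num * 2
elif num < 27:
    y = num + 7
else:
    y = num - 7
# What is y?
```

Answer: 30

Derivation:
Trace (tracking y):
num = 37  # -> num = 37
if num < 16:  # condition is False
elif num < 27:  # condition is False
else:
    y = num - 7  # -> y = 30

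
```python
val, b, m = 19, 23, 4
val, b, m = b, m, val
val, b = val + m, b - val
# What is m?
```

Answer: 19

Derivation:
Trace (tracking m):
val, b, m = (19, 23, 4)  # -> val = 19, b = 23, m = 4
val, b, m = (b, m, val)  # -> val = 23, b = 4, m = 19
val, b = (val + m, b - val)  # -> val = 42, b = -19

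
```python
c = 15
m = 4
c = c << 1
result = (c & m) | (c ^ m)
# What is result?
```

Answer: 30

Derivation:
Trace (tracking result):
c = 15  # -> c = 15
m = 4  # -> m = 4
c = c << 1  # -> c = 30
result = c & m | c ^ m  # -> result = 30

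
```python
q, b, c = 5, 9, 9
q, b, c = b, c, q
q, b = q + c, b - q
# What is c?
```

Trace (tracking c):
q, b, c = (5, 9, 9)  # -> q = 5, b = 9, c = 9
q, b, c = (b, c, q)  # -> q = 9, b = 9, c = 5
q, b = (q + c, b - q)  # -> q = 14, b = 0

Answer: 5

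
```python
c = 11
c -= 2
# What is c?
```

Answer: 9

Derivation:
Trace (tracking c):
c = 11  # -> c = 11
c -= 2  # -> c = 9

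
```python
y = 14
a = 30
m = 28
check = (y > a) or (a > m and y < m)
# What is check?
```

Trace (tracking check):
y = 14  # -> y = 14
a = 30  # -> a = 30
m = 28  # -> m = 28
check = y > a or (a > m and y < m)  # -> check = True

Answer: True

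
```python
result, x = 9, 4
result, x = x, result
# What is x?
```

Trace (tracking x):
result, x = (9, 4)  # -> result = 9, x = 4
result, x = (x, result)  # -> result = 4, x = 9

Answer: 9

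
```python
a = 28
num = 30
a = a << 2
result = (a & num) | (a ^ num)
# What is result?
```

Trace (tracking result):
a = 28  # -> a = 28
num = 30  # -> num = 30
a = a << 2  # -> a = 112
result = a & num | a ^ num  # -> result = 126

Answer: 126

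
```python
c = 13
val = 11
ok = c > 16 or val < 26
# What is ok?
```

Trace (tracking ok):
c = 13  # -> c = 13
val = 11  # -> val = 11
ok = c > 16 or val < 26  # -> ok = True

Answer: True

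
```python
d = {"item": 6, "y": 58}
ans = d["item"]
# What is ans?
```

Answer: 6

Derivation:
Trace (tracking ans):
d = {'item': 6, 'y': 58}  # -> d = {'item': 6, 'y': 58}
ans = d['item']  # -> ans = 6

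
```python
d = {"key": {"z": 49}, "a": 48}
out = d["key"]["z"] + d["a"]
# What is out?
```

Trace (tracking out):
d = {'key': {'z': 49}, 'a': 48}  # -> d = {'key': {'z': 49}, 'a': 48}
out = d['key']['z'] + d['a']  # -> out = 97

Answer: 97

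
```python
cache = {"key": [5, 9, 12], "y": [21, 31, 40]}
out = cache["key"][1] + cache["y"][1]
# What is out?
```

Trace (tracking out):
cache = {'key': [5, 9, 12], 'y': [21, 31, 40]}  # -> cache = {'key': [5, 9, 12], 'y': [21, 31, 40]}
out = cache['key'][1] + cache['y'][1]  # -> out = 40

Answer: 40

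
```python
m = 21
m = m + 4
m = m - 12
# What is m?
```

Answer: 13

Derivation:
Trace (tracking m):
m = 21  # -> m = 21
m = m + 4  # -> m = 25
m = m - 12  # -> m = 13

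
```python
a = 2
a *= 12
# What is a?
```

Answer: 24

Derivation:
Trace (tracking a):
a = 2  # -> a = 2
a *= 12  # -> a = 24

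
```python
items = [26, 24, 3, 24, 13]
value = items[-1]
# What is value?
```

Trace (tracking value):
items = [26, 24, 3, 24, 13]  # -> items = [26, 24, 3, 24, 13]
value = items[-1]  # -> value = 13

Answer: 13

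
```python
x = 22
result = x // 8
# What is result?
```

Trace (tracking result):
x = 22  # -> x = 22
result = x // 8  # -> result = 2

Answer: 2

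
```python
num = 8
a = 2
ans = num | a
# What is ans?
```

Trace (tracking ans):
num = 8  # -> num = 8
a = 2  # -> a = 2
ans = num | a  # -> ans = 10

Answer: 10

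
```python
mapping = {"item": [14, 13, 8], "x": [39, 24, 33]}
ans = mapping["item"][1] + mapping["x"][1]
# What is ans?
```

Trace (tracking ans):
mapping = {'item': [14, 13, 8], 'x': [39, 24, 33]}  # -> mapping = {'item': [14, 13, 8], 'x': [39, 24, 33]}
ans = mapping['item'][1] + mapping['x'][1]  # -> ans = 37

Answer: 37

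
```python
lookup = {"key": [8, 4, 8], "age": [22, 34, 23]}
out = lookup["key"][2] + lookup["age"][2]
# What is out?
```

Trace (tracking out):
lookup = {'key': [8, 4, 8], 'age': [22, 34, 23]}  # -> lookup = {'key': [8, 4, 8], 'age': [22, 34, 23]}
out = lookup['key'][2] + lookup['age'][2]  # -> out = 31

Answer: 31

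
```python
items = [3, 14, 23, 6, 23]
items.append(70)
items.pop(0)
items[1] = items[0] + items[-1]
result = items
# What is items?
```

Answer: [14, 84, 6, 23, 70]

Derivation:
Trace (tracking items):
items = [3, 14, 23, 6, 23]  # -> items = [3, 14, 23, 6, 23]
items.append(70)  # -> items = [3, 14, 23, 6, 23, 70]
items.pop(0)  # -> items = [14, 23, 6, 23, 70]
items[1] = items[0] + items[-1]  # -> items = [14, 84, 6, 23, 70]
result = items  # -> result = [14, 84, 6, 23, 70]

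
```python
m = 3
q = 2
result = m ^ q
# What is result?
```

Answer: 1

Derivation:
Trace (tracking result):
m = 3  # -> m = 3
q = 2  # -> q = 2
result = m ^ q  # -> result = 1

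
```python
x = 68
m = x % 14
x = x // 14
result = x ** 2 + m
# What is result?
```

Trace (tracking result):
x = 68  # -> x = 68
m = x % 14  # -> m = 12
x = x // 14  # -> x = 4
result = x ** 2 + m  # -> result = 28

Answer: 28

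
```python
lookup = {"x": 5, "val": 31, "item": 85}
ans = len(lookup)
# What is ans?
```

Answer: 3

Derivation:
Trace (tracking ans):
lookup = {'x': 5, 'val': 31, 'item': 85}  # -> lookup = {'x': 5, 'val': 31, 'item': 85}
ans = len(lookup)  # -> ans = 3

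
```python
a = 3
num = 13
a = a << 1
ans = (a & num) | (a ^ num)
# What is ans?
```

Answer: 15

Derivation:
Trace (tracking ans):
a = 3  # -> a = 3
num = 13  # -> num = 13
a = a << 1  # -> a = 6
ans = a & num | a ^ num  # -> ans = 15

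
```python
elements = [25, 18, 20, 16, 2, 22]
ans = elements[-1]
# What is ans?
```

Trace (tracking ans):
elements = [25, 18, 20, 16, 2, 22]  # -> elements = [25, 18, 20, 16, 2, 22]
ans = elements[-1]  # -> ans = 22

Answer: 22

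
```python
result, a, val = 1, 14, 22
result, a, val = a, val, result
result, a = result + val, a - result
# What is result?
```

Trace (tracking result):
result, a, val = (1, 14, 22)  # -> result = 1, a = 14, val = 22
result, a, val = (a, val, result)  # -> result = 14, a = 22, val = 1
result, a = (result + val, a - result)  # -> result = 15, a = 8

Answer: 15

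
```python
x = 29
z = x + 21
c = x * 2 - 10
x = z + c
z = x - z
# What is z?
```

Answer: 48

Derivation:
Trace (tracking z):
x = 29  # -> x = 29
z = x + 21  # -> z = 50
c = x * 2 - 10  # -> c = 48
x = z + c  # -> x = 98
z = x - z  # -> z = 48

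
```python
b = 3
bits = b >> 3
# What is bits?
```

Answer: 0

Derivation:
Trace (tracking bits):
b = 3  # -> b = 3
bits = b >> 3  # -> bits = 0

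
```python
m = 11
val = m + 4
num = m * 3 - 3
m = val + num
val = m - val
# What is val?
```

Answer: 30

Derivation:
Trace (tracking val):
m = 11  # -> m = 11
val = m + 4  # -> val = 15
num = m * 3 - 3  # -> num = 30
m = val + num  # -> m = 45
val = m - val  # -> val = 30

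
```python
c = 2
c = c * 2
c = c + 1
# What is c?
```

Trace (tracking c):
c = 2  # -> c = 2
c = c * 2  # -> c = 4
c = c + 1  # -> c = 5

Answer: 5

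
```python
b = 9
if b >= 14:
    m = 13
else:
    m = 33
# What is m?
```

Trace (tracking m):
b = 9  # -> b = 9
if b >= 14:  # condition is False
else:
    m = 33  # -> m = 33

Answer: 33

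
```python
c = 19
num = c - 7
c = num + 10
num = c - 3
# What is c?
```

Answer: 22

Derivation:
Trace (tracking c):
c = 19  # -> c = 19
num = c - 7  # -> num = 12
c = num + 10  # -> c = 22
num = c - 3  # -> num = 19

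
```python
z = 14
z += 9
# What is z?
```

Trace (tracking z):
z = 14  # -> z = 14
z += 9  # -> z = 23

Answer: 23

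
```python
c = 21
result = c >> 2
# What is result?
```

Answer: 5

Derivation:
Trace (tracking result):
c = 21  # -> c = 21
result = c >> 2  # -> result = 5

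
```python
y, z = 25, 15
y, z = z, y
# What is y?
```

Answer: 15

Derivation:
Trace (tracking y):
y, z = (25, 15)  # -> y = 25, z = 15
y, z = (z, y)  # -> y = 15, z = 25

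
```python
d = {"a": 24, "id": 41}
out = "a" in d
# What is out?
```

Trace (tracking out):
d = {'a': 24, 'id': 41}  # -> d = {'a': 24, 'id': 41}
out = 'a' in d  # -> out = True

Answer: True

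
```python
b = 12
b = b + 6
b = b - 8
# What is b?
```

Trace (tracking b):
b = 12  # -> b = 12
b = b + 6  # -> b = 18
b = b - 8  # -> b = 10

Answer: 10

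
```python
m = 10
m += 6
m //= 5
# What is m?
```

Trace (tracking m):
m = 10  # -> m = 10
m += 6  # -> m = 16
m //= 5  # -> m = 3

Answer: 3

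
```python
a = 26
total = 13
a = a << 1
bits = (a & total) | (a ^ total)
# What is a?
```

Trace (tracking a):
a = 26  # -> a = 26
total = 13  # -> total = 13
a = a << 1  # -> a = 52
bits = a & total | a ^ total  # -> bits = 61

Answer: 52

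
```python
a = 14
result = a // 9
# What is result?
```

Trace (tracking result):
a = 14  # -> a = 14
result = a // 9  # -> result = 1

Answer: 1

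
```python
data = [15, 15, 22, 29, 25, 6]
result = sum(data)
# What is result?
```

Trace (tracking result):
data = [15, 15, 22, 29, 25, 6]  # -> data = [15, 15, 22, 29, 25, 6]
result = sum(data)  # -> result = 112

Answer: 112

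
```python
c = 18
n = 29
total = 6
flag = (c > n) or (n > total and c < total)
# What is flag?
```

Trace (tracking flag):
c = 18  # -> c = 18
n = 29  # -> n = 29
total = 6  # -> total = 6
flag = c > n or (n > total and c < total)  # -> flag = False

Answer: False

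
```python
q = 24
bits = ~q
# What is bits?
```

Trace (tracking bits):
q = 24  # -> q = 24
bits = ~q  # -> bits = -25

Answer: -25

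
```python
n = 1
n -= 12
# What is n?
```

Trace (tracking n):
n = 1  # -> n = 1
n -= 12  # -> n = -11

Answer: -11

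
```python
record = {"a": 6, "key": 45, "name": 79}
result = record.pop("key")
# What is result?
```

Answer: 45

Derivation:
Trace (tracking result):
record = {'a': 6, 'key': 45, 'name': 79}  # -> record = {'a': 6, 'key': 45, 'name': 79}
result = record.pop('key')  # -> result = 45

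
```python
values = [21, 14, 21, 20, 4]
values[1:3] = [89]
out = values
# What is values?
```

Trace (tracking values):
values = [21, 14, 21, 20, 4]  # -> values = [21, 14, 21, 20, 4]
values[1:3] = [89]  # -> values = [21, 89, 20, 4]
out = values  # -> out = [21, 89, 20, 4]

Answer: [21, 89, 20, 4]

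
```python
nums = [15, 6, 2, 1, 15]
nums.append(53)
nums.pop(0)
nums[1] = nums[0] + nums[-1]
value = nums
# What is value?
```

Trace (tracking value):
nums = [15, 6, 2, 1, 15]  # -> nums = [15, 6, 2, 1, 15]
nums.append(53)  # -> nums = [15, 6, 2, 1, 15, 53]
nums.pop(0)  # -> nums = [6, 2, 1, 15, 53]
nums[1] = nums[0] + nums[-1]  # -> nums = [6, 59, 1, 15, 53]
value = nums  # -> value = [6, 59, 1, 15, 53]

Answer: [6, 59, 1, 15, 53]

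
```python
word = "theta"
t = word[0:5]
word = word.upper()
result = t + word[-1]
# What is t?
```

Trace (tracking t):
word = 'theta'  # -> word = 'theta'
t = word[0:5]  # -> t = 'theta'
word = word.upper()  # -> word = 'THETA'
result = t + word[-1]  # -> result = 'thetaA'

Answer: 'theta'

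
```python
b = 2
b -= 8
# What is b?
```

Answer: -6

Derivation:
Trace (tracking b):
b = 2  # -> b = 2
b -= 8  # -> b = -6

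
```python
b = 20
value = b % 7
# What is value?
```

Trace (tracking value):
b = 20  # -> b = 20
value = b % 7  # -> value = 6

Answer: 6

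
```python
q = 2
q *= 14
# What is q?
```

Answer: 28

Derivation:
Trace (tracking q):
q = 2  # -> q = 2
q *= 14  # -> q = 28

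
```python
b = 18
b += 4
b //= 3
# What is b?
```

Trace (tracking b):
b = 18  # -> b = 18
b += 4  # -> b = 22
b //= 3  # -> b = 7

Answer: 7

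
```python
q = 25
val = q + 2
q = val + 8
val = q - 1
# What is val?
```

Answer: 34

Derivation:
Trace (tracking val):
q = 25  # -> q = 25
val = q + 2  # -> val = 27
q = val + 8  # -> q = 35
val = q - 1  # -> val = 34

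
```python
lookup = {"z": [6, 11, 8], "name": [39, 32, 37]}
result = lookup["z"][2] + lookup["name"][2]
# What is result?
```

Trace (tracking result):
lookup = {'z': [6, 11, 8], 'name': [39, 32, 37]}  # -> lookup = {'z': [6, 11, 8], 'name': [39, 32, 37]}
result = lookup['z'][2] + lookup['name'][2]  # -> result = 45

Answer: 45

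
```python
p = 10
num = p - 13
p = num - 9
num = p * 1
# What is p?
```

Trace (tracking p):
p = 10  # -> p = 10
num = p - 13  # -> num = -3
p = num - 9  # -> p = -12
num = p * 1  # -> num = -12

Answer: -12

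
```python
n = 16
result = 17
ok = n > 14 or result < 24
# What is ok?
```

Answer: True

Derivation:
Trace (tracking ok):
n = 16  # -> n = 16
result = 17  # -> result = 17
ok = n > 14 or result < 24  # -> ok = True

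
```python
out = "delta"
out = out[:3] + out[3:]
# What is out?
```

Trace (tracking out):
out = 'delta'  # -> out = 'delta'
out = out[:3] + out[3:]  # -> out = 'delta'

Answer: 'delta'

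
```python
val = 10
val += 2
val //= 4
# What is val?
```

Trace (tracking val):
val = 10  # -> val = 10
val += 2  # -> val = 12
val //= 4  # -> val = 3

Answer: 3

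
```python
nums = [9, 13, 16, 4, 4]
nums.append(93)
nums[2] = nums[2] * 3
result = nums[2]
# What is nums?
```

Trace (tracking nums):
nums = [9, 13, 16, 4, 4]  # -> nums = [9, 13, 16, 4, 4]
nums.append(93)  # -> nums = [9, 13, 16, 4, 4, 93]
nums[2] = nums[2] * 3  # -> nums = [9, 13, 48, 4, 4, 93]
result = nums[2]  # -> result = 48

Answer: [9, 13, 48, 4, 4, 93]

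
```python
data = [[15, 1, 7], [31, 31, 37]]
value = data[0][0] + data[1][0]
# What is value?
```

Answer: 46

Derivation:
Trace (tracking value):
data = [[15, 1, 7], [31, 31, 37]]  # -> data = [[15, 1, 7], [31, 31, 37]]
value = data[0][0] + data[1][0]  # -> value = 46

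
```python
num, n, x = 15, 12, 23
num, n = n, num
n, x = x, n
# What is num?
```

Trace (tracking num):
num, n, x = (15, 12, 23)  # -> num = 15, n = 12, x = 23
num, n = (n, num)  # -> num = 12, n = 15
n, x = (x, n)  # -> n = 23, x = 15

Answer: 12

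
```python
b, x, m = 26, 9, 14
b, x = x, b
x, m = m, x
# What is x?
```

Answer: 14

Derivation:
Trace (tracking x):
b, x, m = (26, 9, 14)  # -> b = 26, x = 9, m = 14
b, x = (x, b)  # -> b = 9, x = 26
x, m = (m, x)  # -> x = 14, m = 26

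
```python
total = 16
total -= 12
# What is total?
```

Trace (tracking total):
total = 16  # -> total = 16
total -= 12  # -> total = 4

Answer: 4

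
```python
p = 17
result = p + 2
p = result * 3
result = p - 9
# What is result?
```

Answer: 48

Derivation:
Trace (tracking result):
p = 17  # -> p = 17
result = p + 2  # -> result = 19
p = result * 3  # -> p = 57
result = p - 9  # -> result = 48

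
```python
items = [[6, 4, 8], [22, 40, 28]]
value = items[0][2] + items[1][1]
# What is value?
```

Trace (tracking value):
items = [[6, 4, 8], [22, 40, 28]]  # -> items = [[6, 4, 8], [22, 40, 28]]
value = items[0][2] + items[1][1]  # -> value = 48

Answer: 48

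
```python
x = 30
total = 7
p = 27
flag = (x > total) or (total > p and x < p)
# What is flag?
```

Trace (tracking flag):
x = 30  # -> x = 30
total = 7  # -> total = 7
p = 27  # -> p = 27
flag = x > total or (total > p and x < p)  # -> flag = True

Answer: True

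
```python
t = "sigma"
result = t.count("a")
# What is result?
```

Answer: 1

Derivation:
Trace (tracking result):
t = 'sigma'  # -> t = 'sigma'
result = t.count('a')  # -> result = 1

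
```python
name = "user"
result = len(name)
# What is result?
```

Answer: 4

Derivation:
Trace (tracking result):
name = 'user'  # -> name = 'user'
result = len(name)  # -> result = 4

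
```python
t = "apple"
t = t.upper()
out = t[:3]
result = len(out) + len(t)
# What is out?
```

Answer: 'APP'

Derivation:
Trace (tracking out):
t = 'apple'  # -> t = 'apple'
t = t.upper()  # -> t = 'APPLE'
out = t[:3]  # -> out = 'APP'
result = len(out) + len(t)  # -> result = 8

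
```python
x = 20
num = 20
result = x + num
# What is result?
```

Answer: 40

Derivation:
Trace (tracking result):
x = 20  # -> x = 20
num = 20  # -> num = 20
result = x + num  # -> result = 40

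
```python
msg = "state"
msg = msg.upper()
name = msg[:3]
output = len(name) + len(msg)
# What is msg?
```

Answer: 'STATE'

Derivation:
Trace (tracking msg):
msg = 'state'  # -> msg = 'state'
msg = msg.upper()  # -> msg = 'STATE'
name = msg[:3]  # -> name = 'STA'
output = len(name) + len(msg)  # -> output = 8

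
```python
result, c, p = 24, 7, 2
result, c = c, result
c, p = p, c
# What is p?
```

Trace (tracking p):
result, c, p = (24, 7, 2)  # -> result = 24, c = 7, p = 2
result, c = (c, result)  # -> result = 7, c = 24
c, p = (p, c)  # -> c = 2, p = 24

Answer: 24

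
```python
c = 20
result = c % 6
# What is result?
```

Trace (tracking result):
c = 20  # -> c = 20
result = c % 6  # -> result = 2

Answer: 2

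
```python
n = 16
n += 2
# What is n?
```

Trace (tracking n):
n = 16  # -> n = 16
n += 2  # -> n = 18

Answer: 18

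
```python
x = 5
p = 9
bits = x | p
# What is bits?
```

Answer: 13

Derivation:
Trace (tracking bits):
x = 5  # -> x = 5
p = 9  # -> p = 9
bits = x | p  # -> bits = 13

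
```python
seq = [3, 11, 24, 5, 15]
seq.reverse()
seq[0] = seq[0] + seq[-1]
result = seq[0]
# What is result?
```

Trace (tracking result):
seq = [3, 11, 24, 5, 15]  # -> seq = [3, 11, 24, 5, 15]
seq.reverse()  # -> seq = [15, 5, 24, 11, 3]
seq[0] = seq[0] + seq[-1]  # -> seq = [18, 5, 24, 11, 3]
result = seq[0]  # -> result = 18

Answer: 18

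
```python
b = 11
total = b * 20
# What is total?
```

Answer: 220

Derivation:
Trace (tracking total):
b = 11  # -> b = 11
total = b * 20  # -> total = 220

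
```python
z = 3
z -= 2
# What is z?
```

Trace (tracking z):
z = 3  # -> z = 3
z -= 2  # -> z = 1

Answer: 1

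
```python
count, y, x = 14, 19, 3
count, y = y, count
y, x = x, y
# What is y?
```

Trace (tracking y):
count, y, x = (14, 19, 3)  # -> count = 14, y = 19, x = 3
count, y = (y, count)  # -> count = 19, y = 14
y, x = (x, y)  # -> y = 3, x = 14

Answer: 3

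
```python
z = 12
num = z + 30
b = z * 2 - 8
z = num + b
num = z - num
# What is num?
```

Trace (tracking num):
z = 12  # -> z = 12
num = z + 30  # -> num = 42
b = z * 2 - 8  # -> b = 16
z = num + b  # -> z = 58
num = z - num  # -> num = 16

Answer: 16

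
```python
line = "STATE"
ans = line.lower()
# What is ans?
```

Answer: 'state'

Derivation:
Trace (tracking ans):
line = 'STATE'  # -> line = 'STATE'
ans = line.lower()  # -> ans = 'state'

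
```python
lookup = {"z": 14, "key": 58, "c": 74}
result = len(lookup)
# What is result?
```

Trace (tracking result):
lookup = {'z': 14, 'key': 58, 'c': 74}  # -> lookup = {'z': 14, 'key': 58, 'c': 74}
result = len(lookup)  # -> result = 3

Answer: 3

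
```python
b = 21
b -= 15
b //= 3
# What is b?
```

Answer: 2

Derivation:
Trace (tracking b):
b = 21  # -> b = 21
b -= 15  # -> b = 6
b //= 3  # -> b = 2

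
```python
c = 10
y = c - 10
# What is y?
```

Trace (tracking y):
c = 10  # -> c = 10
y = c - 10  # -> y = 0

Answer: 0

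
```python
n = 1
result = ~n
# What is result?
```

Answer: -2

Derivation:
Trace (tracking result):
n = 1  # -> n = 1
result = ~n  # -> result = -2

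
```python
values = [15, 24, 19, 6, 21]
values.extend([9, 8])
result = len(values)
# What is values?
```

Trace (tracking values):
values = [15, 24, 19, 6, 21]  # -> values = [15, 24, 19, 6, 21]
values.extend([9, 8])  # -> values = [15, 24, 19, 6, 21, 9, 8]
result = len(values)  # -> result = 7

Answer: [15, 24, 19, 6, 21, 9, 8]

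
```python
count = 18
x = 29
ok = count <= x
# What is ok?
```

Answer: True

Derivation:
Trace (tracking ok):
count = 18  # -> count = 18
x = 29  # -> x = 29
ok = count <= x  # -> ok = True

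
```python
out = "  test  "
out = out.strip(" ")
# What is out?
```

Answer: 'test'

Derivation:
Trace (tracking out):
out = '  test  '  # -> out = '  test  '
out = out.strip(' ')  # -> out = 'test'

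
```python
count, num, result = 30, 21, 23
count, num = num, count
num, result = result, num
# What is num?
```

Trace (tracking num):
count, num, result = (30, 21, 23)  # -> count = 30, num = 21, result = 23
count, num = (num, count)  # -> count = 21, num = 30
num, result = (result, num)  # -> num = 23, result = 30

Answer: 23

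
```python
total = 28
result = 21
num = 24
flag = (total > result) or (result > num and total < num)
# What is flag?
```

Trace (tracking flag):
total = 28  # -> total = 28
result = 21  # -> result = 21
num = 24  # -> num = 24
flag = total > result or (result > num and total < num)  # -> flag = True

Answer: True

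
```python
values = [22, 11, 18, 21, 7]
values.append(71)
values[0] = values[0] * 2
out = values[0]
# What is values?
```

Answer: [44, 11, 18, 21, 7, 71]

Derivation:
Trace (tracking values):
values = [22, 11, 18, 21, 7]  # -> values = [22, 11, 18, 21, 7]
values.append(71)  # -> values = [22, 11, 18, 21, 7, 71]
values[0] = values[0] * 2  # -> values = [44, 11, 18, 21, 7, 71]
out = values[0]  # -> out = 44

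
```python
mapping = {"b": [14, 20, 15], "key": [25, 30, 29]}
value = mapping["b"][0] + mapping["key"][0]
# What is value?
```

Trace (tracking value):
mapping = {'b': [14, 20, 15], 'key': [25, 30, 29]}  # -> mapping = {'b': [14, 20, 15], 'key': [25, 30, 29]}
value = mapping['b'][0] + mapping['key'][0]  # -> value = 39

Answer: 39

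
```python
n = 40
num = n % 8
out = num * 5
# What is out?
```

Trace (tracking out):
n = 40  # -> n = 40
num = n % 8  # -> num = 0
out = num * 5  # -> out = 0

Answer: 0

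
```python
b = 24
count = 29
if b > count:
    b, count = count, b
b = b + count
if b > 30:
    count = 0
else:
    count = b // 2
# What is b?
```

Answer: 53

Derivation:
Trace (tracking b):
b = 24  # -> b = 24
count = 29  # -> count = 29
if b > count:  # condition is False
b = b + count  # -> b = 53
if b > 30:  # condition is True
    count = 0  # -> count = 0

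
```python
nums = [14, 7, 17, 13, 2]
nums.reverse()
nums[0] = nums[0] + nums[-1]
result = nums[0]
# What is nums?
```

Answer: [16, 13, 17, 7, 14]

Derivation:
Trace (tracking nums):
nums = [14, 7, 17, 13, 2]  # -> nums = [14, 7, 17, 13, 2]
nums.reverse()  # -> nums = [2, 13, 17, 7, 14]
nums[0] = nums[0] + nums[-1]  # -> nums = [16, 13, 17, 7, 14]
result = nums[0]  # -> result = 16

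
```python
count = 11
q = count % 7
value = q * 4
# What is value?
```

Trace (tracking value):
count = 11  # -> count = 11
q = count % 7  # -> q = 4
value = q * 4  # -> value = 16

Answer: 16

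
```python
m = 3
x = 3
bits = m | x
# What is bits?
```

Answer: 3

Derivation:
Trace (tracking bits):
m = 3  # -> m = 3
x = 3  # -> x = 3
bits = m | x  # -> bits = 3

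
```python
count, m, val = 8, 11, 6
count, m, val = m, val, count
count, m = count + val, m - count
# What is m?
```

Answer: -5

Derivation:
Trace (tracking m):
count, m, val = (8, 11, 6)  # -> count = 8, m = 11, val = 6
count, m, val = (m, val, count)  # -> count = 11, m = 6, val = 8
count, m = (count + val, m - count)  # -> count = 19, m = -5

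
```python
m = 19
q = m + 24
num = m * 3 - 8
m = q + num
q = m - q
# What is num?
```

Answer: 49

Derivation:
Trace (tracking num):
m = 19  # -> m = 19
q = m + 24  # -> q = 43
num = m * 3 - 8  # -> num = 49
m = q + num  # -> m = 92
q = m - q  # -> q = 49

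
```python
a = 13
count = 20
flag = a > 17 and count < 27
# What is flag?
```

Answer: False

Derivation:
Trace (tracking flag):
a = 13  # -> a = 13
count = 20  # -> count = 20
flag = a > 17 and count < 27  # -> flag = False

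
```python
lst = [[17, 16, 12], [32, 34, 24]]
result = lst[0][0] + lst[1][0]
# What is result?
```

Trace (tracking result):
lst = [[17, 16, 12], [32, 34, 24]]  # -> lst = [[17, 16, 12], [32, 34, 24]]
result = lst[0][0] + lst[1][0]  # -> result = 49

Answer: 49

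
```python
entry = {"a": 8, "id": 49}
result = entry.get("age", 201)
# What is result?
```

Answer: 201

Derivation:
Trace (tracking result):
entry = {'a': 8, 'id': 49}  # -> entry = {'a': 8, 'id': 49}
result = entry.get('age', 201)  # -> result = 201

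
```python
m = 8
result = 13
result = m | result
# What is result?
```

Trace (tracking result):
m = 8  # -> m = 8
result = 13  # -> result = 13
result = m | result  # -> result = 13

Answer: 13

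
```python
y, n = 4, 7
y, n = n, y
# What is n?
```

Trace (tracking n):
y, n = (4, 7)  # -> y = 4, n = 7
y, n = (n, y)  # -> y = 7, n = 4

Answer: 4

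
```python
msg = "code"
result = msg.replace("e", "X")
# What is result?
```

Trace (tracking result):
msg = 'code'  # -> msg = 'code'
result = msg.replace('e', 'X')  # -> result = 'codX'

Answer: 'codX'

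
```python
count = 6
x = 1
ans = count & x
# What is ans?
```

Trace (tracking ans):
count = 6  # -> count = 6
x = 1  # -> x = 1
ans = count & x  # -> ans = 0

Answer: 0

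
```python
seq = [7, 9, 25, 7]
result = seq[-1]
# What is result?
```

Trace (tracking result):
seq = [7, 9, 25, 7]  # -> seq = [7, 9, 25, 7]
result = seq[-1]  # -> result = 7

Answer: 7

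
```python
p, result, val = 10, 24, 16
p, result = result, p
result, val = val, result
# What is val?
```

Answer: 10

Derivation:
Trace (tracking val):
p, result, val = (10, 24, 16)  # -> p = 10, result = 24, val = 16
p, result = (result, p)  # -> p = 24, result = 10
result, val = (val, result)  # -> result = 16, val = 10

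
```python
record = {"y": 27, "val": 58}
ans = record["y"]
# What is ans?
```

Trace (tracking ans):
record = {'y': 27, 'val': 58}  # -> record = {'y': 27, 'val': 58}
ans = record['y']  # -> ans = 27

Answer: 27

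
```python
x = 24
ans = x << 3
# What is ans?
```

Trace (tracking ans):
x = 24  # -> x = 24
ans = x << 3  # -> ans = 192

Answer: 192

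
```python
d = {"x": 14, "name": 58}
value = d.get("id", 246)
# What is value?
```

Answer: 246

Derivation:
Trace (tracking value):
d = {'x': 14, 'name': 58}  # -> d = {'x': 14, 'name': 58}
value = d.get('id', 246)  # -> value = 246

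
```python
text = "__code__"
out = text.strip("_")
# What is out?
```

Trace (tracking out):
text = '__code__'  # -> text = '__code__'
out = text.strip('_')  # -> out = 'code'

Answer: 'code'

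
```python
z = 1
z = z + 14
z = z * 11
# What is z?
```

Answer: 165

Derivation:
Trace (tracking z):
z = 1  # -> z = 1
z = z + 14  # -> z = 15
z = z * 11  # -> z = 165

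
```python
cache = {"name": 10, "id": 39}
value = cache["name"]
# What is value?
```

Answer: 10

Derivation:
Trace (tracking value):
cache = {'name': 10, 'id': 39}  # -> cache = {'name': 10, 'id': 39}
value = cache['name']  # -> value = 10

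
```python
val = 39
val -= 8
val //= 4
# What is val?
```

Trace (tracking val):
val = 39  # -> val = 39
val -= 8  # -> val = 31
val //= 4  # -> val = 7

Answer: 7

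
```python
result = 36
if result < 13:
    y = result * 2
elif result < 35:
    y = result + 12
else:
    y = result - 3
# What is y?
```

Trace (tracking y):
result = 36  # -> result = 36
if result < 13:  # condition is False
elif result < 35:  # condition is False
else:
    y = result - 3  # -> y = 33

Answer: 33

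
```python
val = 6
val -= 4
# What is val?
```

Answer: 2

Derivation:
Trace (tracking val):
val = 6  # -> val = 6
val -= 4  # -> val = 2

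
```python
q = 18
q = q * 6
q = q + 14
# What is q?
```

Answer: 122

Derivation:
Trace (tracking q):
q = 18  # -> q = 18
q = q * 6  # -> q = 108
q = q + 14  # -> q = 122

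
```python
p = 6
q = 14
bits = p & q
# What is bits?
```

Trace (tracking bits):
p = 6  # -> p = 6
q = 14  # -> q = 14
bits = p & q  # -> bits = 6

Answer: 6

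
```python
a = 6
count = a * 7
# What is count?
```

Answer: 42

Derivation:
Trace (tracking count):
a = 6  # -> a = 6
count = a * 7  # -> count = 42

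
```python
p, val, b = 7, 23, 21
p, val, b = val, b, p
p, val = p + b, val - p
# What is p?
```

Trace (tracking p):
p, val, b = (7, 23, 21)  # -> p = 7, val = 23, b = 21
p, val, b = (val, b, p)  # -> p = 23, val = 21, b = 7
p, val = (p + b, val - p)  # -> p = 30, val = -2

Answer: 30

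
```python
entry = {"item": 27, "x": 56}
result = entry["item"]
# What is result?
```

Trace (tracking result):
entry = {'item': 27, 'x': 56}  # -> entry = {'item': 27, 'x': 56}
result = entry['item']  # -> result = 27

Answer: 27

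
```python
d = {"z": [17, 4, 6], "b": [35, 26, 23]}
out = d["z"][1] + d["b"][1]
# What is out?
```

Trace (tracking out):
d = {'z': [17, 4, 6], 'b': [35, 26, 23]}  # -> d = {'z': [17, 4, 6], 'b': [35, 26, 23]}
out = d['z'][1] + d['b'][1]  # -> out = 30

Answer: 30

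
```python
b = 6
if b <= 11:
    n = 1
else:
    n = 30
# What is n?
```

Answer: 1

Derivation:
Trace (tracking n):
b = 6  # -> b = 6
if b <= 11:  # condition is True
    n = 1  # -> n = 1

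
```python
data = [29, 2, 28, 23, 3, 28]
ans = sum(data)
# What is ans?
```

Answer: 113

Derivation:
Trace (tracking ans):
data = [29, 2, 28, 23, 3, 28]  # -> data = [29, 2, 28, 23, 3, 28]
ans = sum(data)  # -> ans = 113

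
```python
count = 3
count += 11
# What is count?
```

Trace (tracking count):
count = 3  # -> count = 3
count += 11  # -> count = 14

Answer: 14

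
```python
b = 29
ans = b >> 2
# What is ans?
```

Answer: 7

Derivation:
Trace (tracking ans):
b = 29  # -> b = 29
ans = b >> 2  # -> ans = 7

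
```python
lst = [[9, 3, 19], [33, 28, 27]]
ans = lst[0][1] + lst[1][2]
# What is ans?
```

Trace (tracking ans):
lst = [[9, 3, 19], [33, 28, 27]]  # -> lst = [[9, 3, 19], [33, 28, 27]]
ans = lst[0][1] + lst[1][2]  # -> ans = 30

Answer: 30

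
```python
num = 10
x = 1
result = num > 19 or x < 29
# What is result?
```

Trace (tracking result):
num = 10  # -> num = 10
x = 1  # -> x = 1
result = num > 19 or x < 29  # -> result = True

Answer: True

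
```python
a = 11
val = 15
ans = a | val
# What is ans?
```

Answer: 15

Derivation:
Trace (tracking ans):
a = 11  # -> a = 11
val = 15  # -> val = 15
ans = a | val  # -> ans = 15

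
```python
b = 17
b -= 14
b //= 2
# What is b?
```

Trace (tracking b):
b = 17  # -> b = 17
b -= 14  # -> b = 3
b //= 2  # -> b = 1

Answer: 1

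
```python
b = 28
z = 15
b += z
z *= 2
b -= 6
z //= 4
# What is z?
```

Answer: 7

Derivation:
Trace (tracking z):
b = 28  # -> b = 28
z = 15  # -> z = 15
b += z  # -> b = 43
z *= 2  # -> z = 30
b -= 6  # -> b = 37
z //= 4  # -> z = 7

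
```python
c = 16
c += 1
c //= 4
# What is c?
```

Answer: 4

Derivation:
Trace (tracking c):
c = 16  # -> c = 16
c += 1  # -> c = 17
c //= 4  # -> c = 4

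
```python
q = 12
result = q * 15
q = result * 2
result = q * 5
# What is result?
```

Answer: 1800

Derivation:
Trace (tracking result):
q = 12  # -> q = 12
result = q * 15  # -> result = 180
q = result * 2  # -> q = 360
result = q * 5  # -> result = 1800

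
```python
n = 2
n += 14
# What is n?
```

Trace (tracking n):
n = 2  # -> n = 2
n += 14  # -> n = 16

Answer: 16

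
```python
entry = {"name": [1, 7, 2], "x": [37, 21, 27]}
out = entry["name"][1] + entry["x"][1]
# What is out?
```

Answer: 28

Derivation:
Trace (tracking out):
entry = {'name': [1, 7, 2], 'x': [37, 21, 27]}  # -> entry = {'name': [1, 7, 2], 'x': [37, 21, 27]}
out = entry['name'][1] + entry['x'][1]  # -> out = 28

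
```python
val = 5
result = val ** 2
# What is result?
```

Trace (tracking result):
val = 5  # -> val = 5
result = val ** 2  # -> result = 25

Answer: 25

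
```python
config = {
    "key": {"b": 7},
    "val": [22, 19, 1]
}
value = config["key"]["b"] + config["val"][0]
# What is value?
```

Answer: 29

Derivation:
Trace (tracking value):
config = {'key': {'b': 7}, 'val': [22, 19, 1]}  # -> config = {'key': {'b': 7}, 'val': [22, 19, 1]}
value = config['key']['b'] + config['val'][0]  # -> value = 29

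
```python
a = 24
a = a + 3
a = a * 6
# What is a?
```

Trace (tracking a):
a = 24  # -> a = 24
a = a + 3  # -> a = 27
a = a * 6  # -> a = 162

Answer: 162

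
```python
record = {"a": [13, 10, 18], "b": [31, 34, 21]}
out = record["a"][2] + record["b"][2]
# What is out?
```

Answer: 39

Derivation:
Trace (tracking out):
record = {'a': [13, 10, 18], 'b': [31, 34, 21]}  # -> record = {'a': [13, 10, 18], 'b': [31, 34, 21]}
out = record['a'][2] + record['b'][2]  # -> out = 39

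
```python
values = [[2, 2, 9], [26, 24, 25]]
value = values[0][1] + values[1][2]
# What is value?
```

Answer: 27

Derivation:
Trace (tracking value):
values = [[2, 2, 9], [26, 24, 25]]  # -> values = [[2, 2, 9], [26, 24, 25]]
value = values[0][1] + values[1][2]  # -> value = 27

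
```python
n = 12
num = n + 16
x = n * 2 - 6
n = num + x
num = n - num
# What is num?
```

Answer: 18

Derivation:
Trace (tracking num):
n = 12  # -> n = 12
num = n + 16  # -> num = 28
x = n * 2 - 6  # -> x = 18
n = num + x  # -> n = 46
num = n - num  # -> num = 18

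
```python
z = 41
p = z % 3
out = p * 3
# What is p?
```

Answer: 2

Derivation:
Trace (tracking p):
z = 41  # -> z = 41
p = z % 3  # -> p = 2
out = p * 3  # -> out = 6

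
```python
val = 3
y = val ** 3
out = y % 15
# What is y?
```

Trace (tracking y):
val = 3  # -> val = 3
y = val ** 3  # -> y = 27
out = y % 15  # -> out = 12

Answer: 27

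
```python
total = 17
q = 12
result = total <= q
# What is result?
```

Answer: False

Derivation:
Trace (tracking result):
total = 17  # -> total = 17
q = 12  # -> q = 12
result = total <= q  # -> result = False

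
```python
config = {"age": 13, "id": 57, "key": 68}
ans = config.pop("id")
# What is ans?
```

Answer: 57

Derivation:
Trace (tracking ans):
config = {'age': 13, 'id': 57, 'key': 68}  # -> config = {'age': 13, 'id': 57, 'key': 68}
ans = config.pop('id')  # -> ans = 57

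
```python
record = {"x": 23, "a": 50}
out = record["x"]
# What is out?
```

Answer: 23

Derivation:
Trace (tracking out):
record = {'x': 23, 'a': 50}  # -> record = {'x': 23, 'a': 50}
out = record['x']  # -> out = 23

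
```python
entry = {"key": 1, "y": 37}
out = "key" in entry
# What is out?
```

Answer: True

Derivation:
Trace (tracking out):
entry = {'key': 1, 'y': 37}  # -> entry = {'key': 1, 'y': 37}
out = 'key' in entry  # -> out = True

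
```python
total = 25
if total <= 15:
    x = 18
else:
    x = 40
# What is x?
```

Trace (tracking x):
total = 25  # -> total = 25
if total <= 15:  # condition is False
else:
    x = 40  # -> x = 40

Answer: 40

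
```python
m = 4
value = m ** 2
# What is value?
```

Answer: 16

Derivation:
Trace (tracking value):
m = 4  # -> m = 4
value = m ** 2  # -> value = 16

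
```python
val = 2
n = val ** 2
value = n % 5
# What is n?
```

Answer: 4

Derivation:
Trace (tracking n):
val = 2  # -> val = 2
n = val ** 2  # -> n = 4
value = n % 5  # -> value = 4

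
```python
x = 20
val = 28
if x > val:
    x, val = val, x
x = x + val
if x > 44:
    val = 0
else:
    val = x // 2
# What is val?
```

Trace (tracking val):
x = 20  # -> x = 20
val = 28  # -> val = 28
if x > val:  # condition is False
x = x + val  # -> x = 48
if x > 44:  # condition is True
    val = 0  # -> val = 0

Answer: 0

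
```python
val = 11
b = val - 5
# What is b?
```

Trace (tracking b):
val = 11  # -> val = 11
b = val - 5  # -> b = 6

Answer: 6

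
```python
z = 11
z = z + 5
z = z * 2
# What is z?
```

Trace (tracking z):
z = 11  # -> z = 11
z = z + 5  # -> z = 16
z = z * 2  # -> z = 32

Answer: 32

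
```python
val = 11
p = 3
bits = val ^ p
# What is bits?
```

Trace (tracking bits):
val = 11  # -> val = 11
p = 3  # -> p = 3
bits = val ^ p  # -> bits = 8

Answer: 8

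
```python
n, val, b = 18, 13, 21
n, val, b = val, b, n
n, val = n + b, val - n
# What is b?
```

Answer: 18

Derivation:
Trace (tracking b):
n, val, b = (18, 13, 21)  # -> n = 18, val = 13, b = 21
n, val, b = (val, b, n)  # -> n = 13, val = 21, b = 18
n, val = (n + b, val - n)  # -> n = 31, val = 8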